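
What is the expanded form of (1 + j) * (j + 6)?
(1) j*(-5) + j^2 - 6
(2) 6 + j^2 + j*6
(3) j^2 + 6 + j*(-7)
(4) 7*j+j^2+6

Expanding (1 + j) * (j + 6):
= 7*j+j^2+6
4) 7*j+j^2+6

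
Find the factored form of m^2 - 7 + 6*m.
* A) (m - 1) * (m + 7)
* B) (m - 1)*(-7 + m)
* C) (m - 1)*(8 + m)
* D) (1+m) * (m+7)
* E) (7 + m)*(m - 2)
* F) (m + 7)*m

We need to factor m^2 - 7 + 6*m.
The factored form is (m - 1) * (m + 7).
A) (m - 1) * (m + 7)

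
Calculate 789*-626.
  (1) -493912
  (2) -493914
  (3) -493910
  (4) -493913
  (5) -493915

789 * -626 = -493914
2) -493914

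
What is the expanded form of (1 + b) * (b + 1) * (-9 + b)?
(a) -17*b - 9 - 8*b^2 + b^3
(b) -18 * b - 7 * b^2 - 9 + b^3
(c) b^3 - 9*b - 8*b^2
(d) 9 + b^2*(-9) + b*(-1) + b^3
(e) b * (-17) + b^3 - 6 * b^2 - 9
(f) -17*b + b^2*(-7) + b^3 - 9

Expanding (1 + b) * (b + 1) * (-9 + b):
= -17*b + b^2*(-7) + b^3 - 9
f) -17*b + b^2*(-7) + b^3 - 9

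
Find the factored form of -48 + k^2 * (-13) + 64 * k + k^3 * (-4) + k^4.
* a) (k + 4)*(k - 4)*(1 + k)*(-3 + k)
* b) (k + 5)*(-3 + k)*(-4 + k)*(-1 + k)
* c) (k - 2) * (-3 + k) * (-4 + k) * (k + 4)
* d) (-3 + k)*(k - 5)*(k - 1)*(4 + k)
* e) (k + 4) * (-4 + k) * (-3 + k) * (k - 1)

We need to factor -48 + k^2 * (-13) + 64 * k + k^3 * (-4) + k^4.
The factored form is (k + 4) * (-4 + k) * (-3 + k) * (k - 1).
e) (k + 4) * (-4 + k) * (-3 + k) * (k - 1)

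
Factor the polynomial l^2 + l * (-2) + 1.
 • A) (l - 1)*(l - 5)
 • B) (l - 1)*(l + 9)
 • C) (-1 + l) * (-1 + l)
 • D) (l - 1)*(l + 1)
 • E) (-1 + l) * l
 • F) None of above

We need to factor l^2 + l * (-2) + 1.
The factored form is (-1 + l) * (-1 + l).
C) (-1 + l) * (-1 + l)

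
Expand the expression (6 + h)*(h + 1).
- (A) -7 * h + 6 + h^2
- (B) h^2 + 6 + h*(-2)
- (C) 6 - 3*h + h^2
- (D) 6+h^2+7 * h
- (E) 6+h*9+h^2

Expanding (6 + h)*(h + 1):
= 6+h^2+7 * h
D) 6+h^2+7 * h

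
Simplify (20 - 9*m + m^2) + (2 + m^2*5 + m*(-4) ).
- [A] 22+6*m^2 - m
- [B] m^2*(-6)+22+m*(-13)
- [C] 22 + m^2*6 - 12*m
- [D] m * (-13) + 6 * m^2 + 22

Adding the polynomials and combining like terms:
(20 - 9*m + m^2) + (2 + m^2*5 + m*(-4))
= m * (-13) + 6 * m^2 + 22
D) m * (-13) + 6 * m^2 + 22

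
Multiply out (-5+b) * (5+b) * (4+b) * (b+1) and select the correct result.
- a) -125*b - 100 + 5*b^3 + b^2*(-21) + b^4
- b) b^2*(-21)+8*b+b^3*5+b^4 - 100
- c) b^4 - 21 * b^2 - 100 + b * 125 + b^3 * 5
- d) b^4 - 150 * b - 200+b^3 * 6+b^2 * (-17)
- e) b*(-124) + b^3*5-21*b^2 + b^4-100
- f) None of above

Expanding (-5+b) * (5+b) * (4+b) * (b+1):
= -125*b - 100 + 5*b^3 + b^2*(-21) + b^4
a) -125*b - 100 + 5*b^3 + b^2*(-21) + b^4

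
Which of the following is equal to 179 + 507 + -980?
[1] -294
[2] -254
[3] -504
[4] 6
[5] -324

First: 179 + 507 = 686
Then: 686 + -980 = -294
1) -294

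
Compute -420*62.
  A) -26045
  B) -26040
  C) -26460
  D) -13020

-420 * 62 = -26040
B) -26040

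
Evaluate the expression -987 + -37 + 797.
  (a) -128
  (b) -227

First: -987 + -37 = -1024
Then: -1024 + 797 = -227
b) -227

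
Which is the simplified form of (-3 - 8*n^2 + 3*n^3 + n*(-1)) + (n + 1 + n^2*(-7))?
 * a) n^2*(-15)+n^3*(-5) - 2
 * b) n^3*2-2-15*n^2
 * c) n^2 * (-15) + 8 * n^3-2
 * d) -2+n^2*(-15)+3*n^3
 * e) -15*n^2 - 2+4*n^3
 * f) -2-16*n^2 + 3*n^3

Adding the polynomials and combining like terms:
(-3 - 8*n^2 + 3*n^3 + n*(-1)) + (n + 1 + n^2*(-7))
= -2+n^2*(-15)+3*n^3
d) -2+n^2*(-15)+3*n^3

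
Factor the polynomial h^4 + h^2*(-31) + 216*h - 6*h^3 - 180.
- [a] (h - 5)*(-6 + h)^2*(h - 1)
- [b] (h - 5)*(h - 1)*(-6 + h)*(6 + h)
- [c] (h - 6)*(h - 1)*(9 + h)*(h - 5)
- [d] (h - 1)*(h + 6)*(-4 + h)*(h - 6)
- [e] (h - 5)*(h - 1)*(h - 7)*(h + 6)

We need to factor h^4 + h^2*(-31) + 216*h - 6*h^3 - 180.
The factored form is (h - 5)*(h - 1)*(-6 + h)*(6 + h).
b) (h - 5)*(h - 1)*(-6 + h)*(6 + h)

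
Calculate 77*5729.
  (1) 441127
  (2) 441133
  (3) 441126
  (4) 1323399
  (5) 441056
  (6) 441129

77 * 5729 = 441133
2) 441133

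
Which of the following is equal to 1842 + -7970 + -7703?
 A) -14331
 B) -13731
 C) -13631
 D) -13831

First: 1842 + -7970 = -6128
Then: -6128 + -7703 = -13831
D) -13831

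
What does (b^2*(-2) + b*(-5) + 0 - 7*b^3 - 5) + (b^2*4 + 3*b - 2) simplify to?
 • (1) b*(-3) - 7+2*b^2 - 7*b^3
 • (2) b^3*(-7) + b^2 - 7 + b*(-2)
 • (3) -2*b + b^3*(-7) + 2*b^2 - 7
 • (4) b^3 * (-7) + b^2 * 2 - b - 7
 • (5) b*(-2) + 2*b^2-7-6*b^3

Adding the polynomials and combining like terms:
(b^2*(-2) + b*(-5) + 0 - 7*b^3 - 5) + (b^2*4 + 3*b - 2)
= -2*b + b^3*(-7) + 2*b^2 - 7
3) -2*b + b^3*(-7) + 2*b^2 - 7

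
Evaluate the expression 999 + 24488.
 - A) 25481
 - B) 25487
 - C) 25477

999 + 24488 = 25487
B) 25487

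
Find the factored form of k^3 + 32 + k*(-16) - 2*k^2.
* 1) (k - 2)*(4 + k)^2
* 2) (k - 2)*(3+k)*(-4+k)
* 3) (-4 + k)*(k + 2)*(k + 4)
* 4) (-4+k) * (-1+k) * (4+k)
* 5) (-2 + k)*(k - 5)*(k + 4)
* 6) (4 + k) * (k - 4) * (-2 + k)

We need to factor k^3 + 32 + k*(-16) - 2*k^2.
The factored form is (4 + k) * (k - 4) * (-2 + k).
6) (4 + k) * (k - 4) * (-2 + k)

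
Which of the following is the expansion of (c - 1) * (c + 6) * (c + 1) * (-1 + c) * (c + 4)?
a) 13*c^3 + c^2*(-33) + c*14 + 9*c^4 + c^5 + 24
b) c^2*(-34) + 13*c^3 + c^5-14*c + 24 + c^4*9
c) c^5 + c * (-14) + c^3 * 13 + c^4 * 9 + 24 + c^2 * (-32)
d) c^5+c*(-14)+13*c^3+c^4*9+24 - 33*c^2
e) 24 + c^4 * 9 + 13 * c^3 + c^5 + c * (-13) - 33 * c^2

Expanding (c - 1) * (c + 6) * (c + 1) * (-1 + c) * (c + 4):
= c^5+c*(-14)+13*c^3+c^4*9+24 - 33*c^2
d) c^5+c*(-14)+13*c^3+c^4*9+24 - 33*c^2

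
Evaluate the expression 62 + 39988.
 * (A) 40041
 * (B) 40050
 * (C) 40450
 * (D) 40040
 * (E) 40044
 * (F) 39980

62 + 39988 = 40050
B) 40050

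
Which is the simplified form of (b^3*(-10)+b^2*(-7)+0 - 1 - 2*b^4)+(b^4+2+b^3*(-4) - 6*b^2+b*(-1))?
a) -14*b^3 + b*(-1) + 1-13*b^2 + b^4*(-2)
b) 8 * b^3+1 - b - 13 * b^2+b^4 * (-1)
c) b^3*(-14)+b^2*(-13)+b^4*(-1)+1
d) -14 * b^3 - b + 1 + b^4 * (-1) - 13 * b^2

Adding the polynomials and combining like terms:
(b^3*(-10) + b^2*(-7) + 0 - 1 - 2*b^4) + (b^4 + 2 + b^3*(-4) - 6*b^2 + b*(-1))
= -14 * b^3 - b + 1 + b^4 * (-1) - 13 * b^2
d) -14 * b^3 - b + 1 + b^4 * (-1) - 13 * b^2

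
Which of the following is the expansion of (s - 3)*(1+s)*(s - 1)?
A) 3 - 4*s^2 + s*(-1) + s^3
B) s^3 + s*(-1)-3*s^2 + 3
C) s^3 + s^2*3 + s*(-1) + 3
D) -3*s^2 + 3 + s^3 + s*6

Expanding (s - 3)*(1+s)*(s - 1):
= s^3 + s*(-1)-3*s^2 + 3
B) s^3 + s*(-1)-3*s^2 + 3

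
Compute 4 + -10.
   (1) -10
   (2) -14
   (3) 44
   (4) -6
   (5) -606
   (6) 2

4 + -10 = -6
4) -6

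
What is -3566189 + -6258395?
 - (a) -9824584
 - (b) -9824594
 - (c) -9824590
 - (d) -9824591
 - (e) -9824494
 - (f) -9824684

-3566189 + -6258395 = -9824584
a) -9824584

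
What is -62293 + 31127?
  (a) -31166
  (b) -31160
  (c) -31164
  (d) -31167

-62293 + 31127 = -31166
a) -31166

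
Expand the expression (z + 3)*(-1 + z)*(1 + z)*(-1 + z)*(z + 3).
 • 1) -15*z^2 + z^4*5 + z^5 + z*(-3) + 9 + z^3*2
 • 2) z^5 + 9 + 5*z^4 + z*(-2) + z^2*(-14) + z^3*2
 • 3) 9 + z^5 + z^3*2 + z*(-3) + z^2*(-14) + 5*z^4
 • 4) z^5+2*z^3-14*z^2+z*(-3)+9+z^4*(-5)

Expanding (z + 3)*(-1 + z)*(1 + z)*(-1 + z)*(z + 3):
= 9 + z^5 + z^3*2 + z*(-3) + z^2*(-14) + 5*z^4
3) 9 + z^5 + z^3*2 + z*(-3) + z^2*(-14) + 5*z^4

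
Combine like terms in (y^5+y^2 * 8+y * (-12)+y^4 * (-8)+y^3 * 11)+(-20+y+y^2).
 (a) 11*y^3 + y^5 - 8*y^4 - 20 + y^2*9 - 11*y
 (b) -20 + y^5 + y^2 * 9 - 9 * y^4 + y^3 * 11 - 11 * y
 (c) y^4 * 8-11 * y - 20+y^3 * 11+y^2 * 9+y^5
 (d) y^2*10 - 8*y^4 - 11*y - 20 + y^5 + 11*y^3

Adding the polynomials and combining like terms:
(y^5 + y^2*8 + y*(-12) + y^4*(-8) + y^3*11) + (-20 + y + y^2)
= 11*y^3 + y^5 - 8*y^4 - 20 + y^2*9 - 11*y
a) 11*y^3 + y^5 - 8*y^4 - 20 + y^2*9 - 11*y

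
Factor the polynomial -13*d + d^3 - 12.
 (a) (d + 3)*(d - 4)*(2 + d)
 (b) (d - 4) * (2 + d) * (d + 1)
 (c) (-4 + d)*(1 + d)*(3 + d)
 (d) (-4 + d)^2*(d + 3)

We need to factor -13*d + d^3 - 12.
The factored form is (-4 + d)*(1 + d)*(3 + d).
c) (-4 + d)*(1 + d)*(3 + d)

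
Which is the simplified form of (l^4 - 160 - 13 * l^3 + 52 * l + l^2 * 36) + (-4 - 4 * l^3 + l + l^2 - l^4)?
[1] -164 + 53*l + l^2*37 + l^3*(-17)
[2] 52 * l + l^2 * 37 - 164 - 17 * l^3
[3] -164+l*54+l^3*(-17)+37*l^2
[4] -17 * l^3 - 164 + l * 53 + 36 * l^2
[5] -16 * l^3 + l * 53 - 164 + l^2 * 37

Adding the polynomials and combining like terms:
(l^4 - 160 - 13*l^3 + 52*l + l^2*36) + (-4 - 4*l^3 + l + l^2 - l^4)
= -164 + 53*l + l^2*37 + l^3*(-17)
1) -164 + 53*l + l^2*37 + l^3*(-17)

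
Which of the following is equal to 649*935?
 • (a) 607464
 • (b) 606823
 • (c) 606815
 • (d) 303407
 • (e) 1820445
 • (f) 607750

649 * 935 = 606815
c) 606815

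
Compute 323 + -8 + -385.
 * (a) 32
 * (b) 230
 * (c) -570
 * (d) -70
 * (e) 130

First: 323 + -8 = 315
Then: 315 + -385 = -70
d) -70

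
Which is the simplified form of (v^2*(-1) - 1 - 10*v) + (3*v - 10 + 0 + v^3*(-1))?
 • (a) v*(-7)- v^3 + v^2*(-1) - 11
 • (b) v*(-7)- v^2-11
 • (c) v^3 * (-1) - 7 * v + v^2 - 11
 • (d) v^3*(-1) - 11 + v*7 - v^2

Adding the polynomials and combining like terms:
(v^2*(-1) - 1 - 10*v) + (3*v - 10 + 0 + v^3*(-1))
= v*(-7)- v^3 + v^2*(-1) - 11
a) v*(-7)- v^3 + v^2*(-1) - 11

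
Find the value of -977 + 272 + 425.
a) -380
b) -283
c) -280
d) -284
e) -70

First: -977 + 272 = -705
Then: -705 + 425 = -280
c) -280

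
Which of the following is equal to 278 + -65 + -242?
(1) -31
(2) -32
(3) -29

First: 278 + -65 = 213
Then: 213 + -242 = -29
3) -29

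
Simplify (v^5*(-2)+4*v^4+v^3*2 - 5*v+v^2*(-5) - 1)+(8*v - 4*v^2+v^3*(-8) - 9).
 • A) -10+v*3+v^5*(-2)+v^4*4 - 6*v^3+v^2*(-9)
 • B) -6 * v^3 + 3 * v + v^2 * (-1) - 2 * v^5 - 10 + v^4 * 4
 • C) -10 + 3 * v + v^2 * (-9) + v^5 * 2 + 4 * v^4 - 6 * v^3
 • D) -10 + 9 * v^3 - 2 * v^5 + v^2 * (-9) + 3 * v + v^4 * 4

Adding the polynomials and combining like terms:
(v^5*(-2) + 4*v^4 + v^3*2 - 5*v + v^2*(-5) - 1) + (8*v - 4*v^2 + v^3*(-8) - 9)
= -10+v*3+v^5*(-2)+v^4*4 - 6*v^3+v^2*(-9)
A) -10+v*3+v^5*(-2)+v^4*4 - 6*v^3+v^2*(-9)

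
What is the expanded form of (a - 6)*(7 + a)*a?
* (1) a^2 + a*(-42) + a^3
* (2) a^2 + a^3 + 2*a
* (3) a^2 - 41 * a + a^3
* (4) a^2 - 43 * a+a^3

Expanding (a - 6)*(7 + a)*a:
= a^2 + a*(-42) + a^3
1) a^2 + a*(-42) + a^3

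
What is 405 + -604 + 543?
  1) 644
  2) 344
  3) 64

First: 405 + -604 = -199
Then: -199 + 543 = 344
2) 344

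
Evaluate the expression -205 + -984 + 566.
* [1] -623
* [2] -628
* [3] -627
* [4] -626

First: -205 + -984 = -1189
Then: -1189 + 566 = -623
1) -623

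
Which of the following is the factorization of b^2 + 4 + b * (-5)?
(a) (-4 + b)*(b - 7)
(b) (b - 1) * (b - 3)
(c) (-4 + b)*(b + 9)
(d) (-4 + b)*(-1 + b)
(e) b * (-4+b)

We need to factor b^2 + 4 + b * (-5).
The factored form is (-4 + b)*(-1 + b).
d) (-4 + b)*(-1 + b)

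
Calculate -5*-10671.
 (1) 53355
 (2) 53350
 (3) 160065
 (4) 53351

-5 * -10671 = 53355
1) 53355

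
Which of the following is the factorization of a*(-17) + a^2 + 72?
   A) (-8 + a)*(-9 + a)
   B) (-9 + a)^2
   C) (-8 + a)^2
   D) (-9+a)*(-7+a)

We need to factor a*(-17) + a^2 + 72.
The factored form is (-8 + a)*(-9 + a).
A) (-8 + a)*(-9 + a)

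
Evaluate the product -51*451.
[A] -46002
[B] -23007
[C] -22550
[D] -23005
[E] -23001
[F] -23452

-51 * 451 = -23001
E) -23001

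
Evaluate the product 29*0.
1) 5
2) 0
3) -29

29 * 0 = 0
2) 0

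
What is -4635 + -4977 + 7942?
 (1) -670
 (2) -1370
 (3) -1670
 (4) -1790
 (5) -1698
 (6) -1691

First: -4635 + -4977 = -9612
Then: -9612 + 7942 = -1670
3) -1670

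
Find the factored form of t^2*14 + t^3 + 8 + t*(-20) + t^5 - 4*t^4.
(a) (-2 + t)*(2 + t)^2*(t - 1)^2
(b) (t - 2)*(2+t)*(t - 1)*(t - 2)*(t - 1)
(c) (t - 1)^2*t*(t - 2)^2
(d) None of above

We need to factor t^2*14 + t^3 + 8 + t*(-20) + t^5 - 4*t^4.
The factored form is (t - 2)*(2+t)*(t - 1)*(t - 2)*(t - 1).
b) (t - 2)*(2+t)*(t - 1)*(t - 2)*(t - 1)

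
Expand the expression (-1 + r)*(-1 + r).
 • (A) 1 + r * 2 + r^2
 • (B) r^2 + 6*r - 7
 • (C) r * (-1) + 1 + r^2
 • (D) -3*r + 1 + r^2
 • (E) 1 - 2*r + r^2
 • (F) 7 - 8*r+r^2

Expanding (-1 + r)*(-1 + r):
= 1 - 2*r + r^2
E) 1 - 2*r + r^2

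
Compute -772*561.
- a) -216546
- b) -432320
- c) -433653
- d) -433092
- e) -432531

-772 * 561 = -433092
d) -433092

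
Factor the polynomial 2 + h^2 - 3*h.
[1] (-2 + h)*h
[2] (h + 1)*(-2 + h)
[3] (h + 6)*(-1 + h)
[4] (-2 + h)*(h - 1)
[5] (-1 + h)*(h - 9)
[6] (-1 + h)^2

We need to factor 2 + h^2 - 3*h.
The factored form is (-2 + h)*(h - 1).
4) (-2 + h)*(h - 1)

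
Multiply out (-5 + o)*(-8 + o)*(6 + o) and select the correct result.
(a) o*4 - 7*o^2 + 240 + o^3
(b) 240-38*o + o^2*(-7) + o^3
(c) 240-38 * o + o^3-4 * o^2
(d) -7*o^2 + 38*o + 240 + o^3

Expanding (-5 + o)*(-8 + o)*(6 + o):
= 240-38*o + o^2*(-7) + o^3
b) 240-38*o + o^2*(-7) + o^3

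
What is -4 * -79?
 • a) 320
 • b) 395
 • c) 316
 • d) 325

-4 * -79 = 316
c) 316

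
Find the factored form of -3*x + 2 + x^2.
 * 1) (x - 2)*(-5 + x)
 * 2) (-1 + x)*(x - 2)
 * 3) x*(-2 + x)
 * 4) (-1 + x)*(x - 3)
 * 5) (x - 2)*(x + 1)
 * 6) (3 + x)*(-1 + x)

We need to factor -3*x + 2 + x^2.
The factored form is (-1 + x)*(x - 2).
2) (-1 + x)*(x - 2)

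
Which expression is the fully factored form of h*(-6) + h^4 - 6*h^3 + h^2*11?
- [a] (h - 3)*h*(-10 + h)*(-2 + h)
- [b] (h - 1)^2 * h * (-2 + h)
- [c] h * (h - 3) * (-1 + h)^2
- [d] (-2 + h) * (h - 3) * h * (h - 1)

We need to factor h*(-6) + h^4 - 6*h^3 + h^2*11.
The factored form is (-2 + h) * (h - 3) * h * (h - 1).
d) (-2 + h) * (h - 3) * h * (h - 1)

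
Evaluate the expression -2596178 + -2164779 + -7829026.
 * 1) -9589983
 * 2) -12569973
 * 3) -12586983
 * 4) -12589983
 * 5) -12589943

First: -2596178 + -2164779 = -4760957
Then: -4760957 + -7829026 = -12589983
4) -12589983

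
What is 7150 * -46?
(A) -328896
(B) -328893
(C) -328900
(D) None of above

7150 * -46 = -328900
C) -328900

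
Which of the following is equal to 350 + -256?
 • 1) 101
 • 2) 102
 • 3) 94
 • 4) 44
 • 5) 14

350 + -256 = 94
3) 94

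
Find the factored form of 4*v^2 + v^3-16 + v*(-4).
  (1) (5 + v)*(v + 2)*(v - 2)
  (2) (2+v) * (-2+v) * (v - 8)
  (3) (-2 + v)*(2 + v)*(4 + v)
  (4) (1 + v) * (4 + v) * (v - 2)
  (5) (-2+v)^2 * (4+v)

We need to factor 4*v^2 + v^3-16 + v*(-4).
The factored form is (-2 + v)*(2 + v)*(4 + v).
3) (-2 + v)*(2 + v)*(4 + v)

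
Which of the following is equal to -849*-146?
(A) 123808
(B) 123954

-849 * -146 = 123954
B) 123954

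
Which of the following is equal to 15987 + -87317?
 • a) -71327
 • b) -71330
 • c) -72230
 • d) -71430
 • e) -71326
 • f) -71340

15987 + -87317 = -71330
b) -71330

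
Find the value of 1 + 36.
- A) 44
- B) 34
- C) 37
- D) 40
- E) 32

1 + 36 = 37
C) 37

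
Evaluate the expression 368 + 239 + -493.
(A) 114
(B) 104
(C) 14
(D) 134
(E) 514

First: 368 + 239 = 607
Then: 607 + -493 = 114
A) 114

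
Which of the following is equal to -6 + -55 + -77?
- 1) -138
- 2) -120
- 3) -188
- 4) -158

First: -6 + -55 = -61
Then: -61 + -77 = -138
1) -138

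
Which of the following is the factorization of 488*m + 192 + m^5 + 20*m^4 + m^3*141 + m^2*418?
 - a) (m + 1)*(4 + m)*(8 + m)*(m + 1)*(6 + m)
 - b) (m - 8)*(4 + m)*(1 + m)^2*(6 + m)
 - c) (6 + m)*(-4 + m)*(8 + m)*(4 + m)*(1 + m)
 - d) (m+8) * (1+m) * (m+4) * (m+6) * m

We need to factor 488*m + 192 + m^5 + 20*m^4 + m^3*141 + m^2*418.
The factored form is (m + 1)*(4 + m)*(8 + m)*(m + 1)*(6 + m).
a) (m + 1)*(4 + m)*(8 + m)*(m + 1)*(6 + m)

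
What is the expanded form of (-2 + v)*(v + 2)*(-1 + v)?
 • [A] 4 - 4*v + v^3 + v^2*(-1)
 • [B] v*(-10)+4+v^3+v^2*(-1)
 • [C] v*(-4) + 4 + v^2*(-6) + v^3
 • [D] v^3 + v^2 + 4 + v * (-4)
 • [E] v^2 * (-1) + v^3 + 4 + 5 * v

Expanding (-2 + v)*(v + 2)*(-1 + v):
= 4 - 4*v + v^3 + v^2*(-1)
A) 4 - 4*v + v^3 + v^2*(-1)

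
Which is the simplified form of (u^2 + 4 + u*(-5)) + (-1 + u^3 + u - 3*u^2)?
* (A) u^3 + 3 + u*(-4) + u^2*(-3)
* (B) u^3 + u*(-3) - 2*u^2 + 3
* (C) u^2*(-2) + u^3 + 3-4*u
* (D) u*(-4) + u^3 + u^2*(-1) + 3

Adding the polynomials and combining like terms:
(u^2 + 4 + u*(-5)) + (-1 + u^3 + u - 3*u^2)
= u^2*(-2) + u^3 + 3-4*u
C) u^2*(-2) + u^3 + 3-4*u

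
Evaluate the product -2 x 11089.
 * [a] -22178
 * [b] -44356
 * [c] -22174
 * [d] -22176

-2 * 11089 = -22178
a) -22178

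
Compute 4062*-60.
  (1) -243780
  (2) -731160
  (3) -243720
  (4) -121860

4062 * -60 = -243720
3) -243720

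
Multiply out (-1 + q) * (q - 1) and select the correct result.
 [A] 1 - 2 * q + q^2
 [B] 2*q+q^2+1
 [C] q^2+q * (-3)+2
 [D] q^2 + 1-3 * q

Expanding (-1 + q) * (q - 1):
= 1 - 2 * q + q^2
A) 1 - 2 * q + q^2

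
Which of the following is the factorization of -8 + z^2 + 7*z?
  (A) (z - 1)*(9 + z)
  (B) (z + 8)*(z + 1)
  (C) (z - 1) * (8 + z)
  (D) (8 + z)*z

We need to factor -8 + z^2 + 7*z.
The factored form is (z - 1) * (8 + z).
C) (z - 1) * (8 + z)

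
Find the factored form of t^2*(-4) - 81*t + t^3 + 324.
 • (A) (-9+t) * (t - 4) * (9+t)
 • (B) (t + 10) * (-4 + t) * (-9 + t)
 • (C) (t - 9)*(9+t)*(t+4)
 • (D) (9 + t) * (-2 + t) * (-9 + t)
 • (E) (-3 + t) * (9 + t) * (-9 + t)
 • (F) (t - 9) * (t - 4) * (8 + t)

We need to factor t^2*(-4) - 81*t + t^3 + 324.
The factored form is (-9+t) * (t - 4) * (9+t).
A) (-9+t) * (t - 4) * (9+t)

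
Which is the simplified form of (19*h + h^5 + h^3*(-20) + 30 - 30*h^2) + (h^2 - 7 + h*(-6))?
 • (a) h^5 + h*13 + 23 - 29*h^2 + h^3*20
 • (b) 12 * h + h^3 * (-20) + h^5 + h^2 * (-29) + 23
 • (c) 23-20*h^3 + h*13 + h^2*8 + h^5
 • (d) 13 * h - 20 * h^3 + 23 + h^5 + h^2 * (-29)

Adding the polynomials and combining like terms:
(19*h + h^5 + h^3*(-20) + 30 - 30*h^2) + (h^2 - 7 + h*(-6))
= 13 * h - 20 * h^3 + 23 + h^5 + h^2 * (-29)
d) 13 * h - 20 * h^3 + 23 + h^5 + h^2 * (-29)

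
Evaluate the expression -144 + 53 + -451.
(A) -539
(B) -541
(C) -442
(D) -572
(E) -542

First: -144 + 53 = -91
Then: -91 + -451 = -542
E) -542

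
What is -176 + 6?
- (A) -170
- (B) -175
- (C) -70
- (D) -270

-176 + 6 = -170
A) -170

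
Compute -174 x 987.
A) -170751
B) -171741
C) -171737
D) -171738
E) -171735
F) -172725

-174 * 987 = -171738
D) -171738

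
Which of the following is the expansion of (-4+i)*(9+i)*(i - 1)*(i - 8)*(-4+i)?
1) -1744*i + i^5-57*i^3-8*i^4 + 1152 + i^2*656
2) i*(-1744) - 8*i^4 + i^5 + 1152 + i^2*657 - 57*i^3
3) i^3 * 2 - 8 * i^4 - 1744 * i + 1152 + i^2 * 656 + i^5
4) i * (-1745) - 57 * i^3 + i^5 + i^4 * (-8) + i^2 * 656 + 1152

Expanding (-4+i)*(9+i)*(i - 1)*(i - 8)*(-4+i):
= -1744*i + i^5-57*i^3-8*i^4 + 1152 + i^2*656
1) -1744*i + i^5-57*i^3-8*i^4 + 1152 + i^2*656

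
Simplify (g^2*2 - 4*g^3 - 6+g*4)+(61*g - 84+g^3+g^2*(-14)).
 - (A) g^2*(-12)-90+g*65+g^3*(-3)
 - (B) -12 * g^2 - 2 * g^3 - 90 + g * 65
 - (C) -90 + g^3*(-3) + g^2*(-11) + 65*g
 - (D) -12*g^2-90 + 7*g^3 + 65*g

Adding the polynomials and combining like terms:
(g^2*2 - 4*g^3 - 6 + g*4) + (61*g - 84 + g^3 + g^2*(-14))
= g^2*(-12)-90+g*65+g^3*(-3)
A) g^2*(-12)-90+g*65+g^3*(-3)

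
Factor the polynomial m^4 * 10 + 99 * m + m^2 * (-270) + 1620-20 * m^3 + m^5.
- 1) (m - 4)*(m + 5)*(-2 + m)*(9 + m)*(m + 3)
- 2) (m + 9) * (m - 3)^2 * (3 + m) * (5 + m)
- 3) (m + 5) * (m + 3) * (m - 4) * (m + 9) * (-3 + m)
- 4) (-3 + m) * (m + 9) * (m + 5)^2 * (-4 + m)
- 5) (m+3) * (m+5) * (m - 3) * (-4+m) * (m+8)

We need to factor m^4 * 10 + 99 * m + m^2 * (-270) + 1620-20 * m^3 + m^5.
The factored form is (m + 5) * (m + 3) * (m - 4) * (m + 9) * (-3 + m).
3) (m + 5) * (m + 3) * (m - 4) * (m + 9) * (-3 + m)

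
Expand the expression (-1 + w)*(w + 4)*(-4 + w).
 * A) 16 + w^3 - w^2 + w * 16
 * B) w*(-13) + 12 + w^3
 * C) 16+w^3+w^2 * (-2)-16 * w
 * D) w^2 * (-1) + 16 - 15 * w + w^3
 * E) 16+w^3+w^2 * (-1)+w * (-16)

Expanding (-1 + w)*(w + 4)*(-4 + w):
= 16+w^3+w^2 * (-1)+w * (-16)
E) 16+w^3+w^2 * (-1)+w * (-16)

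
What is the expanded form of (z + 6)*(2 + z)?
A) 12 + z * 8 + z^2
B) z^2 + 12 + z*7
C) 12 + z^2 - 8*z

Expanding (z + 6)*(2 + z):
= 12 + z * 8 + z^2
A) 12 + z * 8 + z^2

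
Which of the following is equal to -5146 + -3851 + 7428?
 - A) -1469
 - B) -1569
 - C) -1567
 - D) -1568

First: -5146 + -3851 = -8997
Then: -8997 + 7428 = -1569
B) -1569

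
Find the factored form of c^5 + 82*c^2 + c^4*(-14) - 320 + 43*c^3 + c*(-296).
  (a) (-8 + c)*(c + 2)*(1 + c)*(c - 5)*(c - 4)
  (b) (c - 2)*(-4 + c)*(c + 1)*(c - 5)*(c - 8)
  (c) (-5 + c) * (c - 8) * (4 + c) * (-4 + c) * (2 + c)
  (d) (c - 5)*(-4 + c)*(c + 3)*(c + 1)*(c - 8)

We need to factor c^5 + 82*c^2 + c^4*(-14) - 320 + 43*c^3 + c*(-296).
The factored form is (-8 + c)*(c + 2)*(1 + c)*(c - 5)*(c - 4).
a) (-8 + c)*(c + 2)*(1 + c)*(c - 5)*(c - 4)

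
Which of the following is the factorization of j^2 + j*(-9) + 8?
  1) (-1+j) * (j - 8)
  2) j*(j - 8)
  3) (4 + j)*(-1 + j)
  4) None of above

We need to factor j^2 + j*(-9) + 8.
The factored form is (-1+j) * (j - 8).
1) (-1+j) * (j - 8)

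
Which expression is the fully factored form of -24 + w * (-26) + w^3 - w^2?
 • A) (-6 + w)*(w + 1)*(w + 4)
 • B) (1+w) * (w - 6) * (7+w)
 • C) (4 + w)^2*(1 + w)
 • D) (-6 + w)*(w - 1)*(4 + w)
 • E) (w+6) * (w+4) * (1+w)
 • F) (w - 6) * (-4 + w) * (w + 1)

We need to factor -24 + w * (-26) + w^3 - w^2.
The factored form is (-6 + w)*(w + 1)*(w + 4).
A) (-6 + w)*(w + 1)*(w + 4)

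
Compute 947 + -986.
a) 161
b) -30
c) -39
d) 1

947 + -986 = -39
c) -39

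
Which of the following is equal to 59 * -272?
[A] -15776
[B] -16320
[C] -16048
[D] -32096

59 * -272 = -16048
C) -16048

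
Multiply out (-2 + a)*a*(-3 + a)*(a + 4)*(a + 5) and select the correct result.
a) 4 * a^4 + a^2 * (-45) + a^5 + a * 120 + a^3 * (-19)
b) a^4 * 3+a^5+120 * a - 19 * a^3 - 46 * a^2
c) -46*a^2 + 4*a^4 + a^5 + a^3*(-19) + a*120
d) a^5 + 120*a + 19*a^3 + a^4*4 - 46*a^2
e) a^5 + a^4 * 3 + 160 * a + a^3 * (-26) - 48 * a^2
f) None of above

Expanding (-2 + a)*a*(-3 + a)*(a + 4)*(a + 5):
= -46*a^2 + 4*a^4 + a^5 + a^3*(-19) + a*120
c) -46*a^2 + 4*a^4 + a^5 + a^3*(-19) + a*120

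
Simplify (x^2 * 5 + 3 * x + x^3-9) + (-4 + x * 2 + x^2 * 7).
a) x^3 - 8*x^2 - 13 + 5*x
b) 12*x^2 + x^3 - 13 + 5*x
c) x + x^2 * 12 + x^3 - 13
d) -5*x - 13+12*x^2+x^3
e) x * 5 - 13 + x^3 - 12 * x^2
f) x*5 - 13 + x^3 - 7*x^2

Adding the polynomials and combining like terms:
(x^2*5 + 3*x + x^3 - 9) + (-4 + x*2 + x^2*7)
= 12*x^2 + x^3 - 13 + 5*x
b) 12*x^2 + x^3 - 13 + 5*x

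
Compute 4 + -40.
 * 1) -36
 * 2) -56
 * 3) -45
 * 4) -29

4 + -40 = -36
1) -36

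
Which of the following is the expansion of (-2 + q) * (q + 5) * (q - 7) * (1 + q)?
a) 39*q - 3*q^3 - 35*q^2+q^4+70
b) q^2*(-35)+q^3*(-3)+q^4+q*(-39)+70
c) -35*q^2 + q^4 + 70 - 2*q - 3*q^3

Expanding (-2 + q) * (q + 5) * (q - 7) * (1 + q):
= 39*q - 3*q^3 - 35*q^2+q^4+70
a) 39*q - 3*q^3 - 35*q^2+q^4+70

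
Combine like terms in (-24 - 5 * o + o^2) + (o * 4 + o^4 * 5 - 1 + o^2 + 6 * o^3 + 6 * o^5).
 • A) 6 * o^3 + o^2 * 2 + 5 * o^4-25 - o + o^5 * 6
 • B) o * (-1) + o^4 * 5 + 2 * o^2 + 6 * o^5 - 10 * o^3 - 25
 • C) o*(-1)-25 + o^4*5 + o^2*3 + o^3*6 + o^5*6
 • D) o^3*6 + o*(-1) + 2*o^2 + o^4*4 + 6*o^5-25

Adding the polynomials and combining like terms:
(-24 - 5*o + o^2) + (o*4 + o^4*5 - 1 + o^2 + 6*o^3 + 6*o^5)
= 6 * o^3 + o^2 * 2 + 5 * o^4-25 - o + o^5 * 6
A) 6 * o^3 + o^2 * 2 + 5 * o^4-25 - o + o^5 * 6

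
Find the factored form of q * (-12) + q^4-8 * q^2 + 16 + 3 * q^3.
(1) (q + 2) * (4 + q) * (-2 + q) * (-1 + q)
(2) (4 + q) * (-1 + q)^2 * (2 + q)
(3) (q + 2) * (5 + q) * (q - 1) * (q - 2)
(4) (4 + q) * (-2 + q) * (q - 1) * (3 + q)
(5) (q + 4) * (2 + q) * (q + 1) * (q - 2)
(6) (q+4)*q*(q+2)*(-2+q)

We need to factor q * (-12) + q^4-8 * q^2 + 16 + 3 * q^3.
The factored form is (q + 2) * (4 + q) * (-2 + q) * (-1 + q).
1) (q + 2) * (4 + q) * (-2 + q) * (-1 + q)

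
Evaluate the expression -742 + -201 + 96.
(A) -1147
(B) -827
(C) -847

First: -742 + -201 = -943
Then: -943 + 96 = -847
C) -847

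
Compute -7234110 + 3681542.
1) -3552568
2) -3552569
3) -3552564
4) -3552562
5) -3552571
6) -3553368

-7234110 + 3681542 = -3552568
1) -3552568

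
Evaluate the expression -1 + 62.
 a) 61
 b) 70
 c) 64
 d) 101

-1 + 62 = 61
a) 61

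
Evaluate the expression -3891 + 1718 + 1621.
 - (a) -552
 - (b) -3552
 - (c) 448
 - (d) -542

First: -3891 + 1718 = -2173
Then: -2173 + 1621 = -552
a) -552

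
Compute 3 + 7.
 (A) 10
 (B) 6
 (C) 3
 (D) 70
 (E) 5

3 + 7 = 10
A) 10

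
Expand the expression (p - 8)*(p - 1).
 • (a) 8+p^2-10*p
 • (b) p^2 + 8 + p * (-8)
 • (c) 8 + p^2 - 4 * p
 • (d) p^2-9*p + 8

Expanding (p - 8)*(p - 1):
= p^2-9*p + 8
d) p^2-9*p + 8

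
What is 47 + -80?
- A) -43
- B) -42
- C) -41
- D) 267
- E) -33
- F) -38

47 + -80 = -33
E) -33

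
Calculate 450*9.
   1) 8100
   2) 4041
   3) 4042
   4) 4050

450 * 9 = 4050
4) 4050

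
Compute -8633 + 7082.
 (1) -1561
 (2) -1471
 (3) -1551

-8633 + 7082 = -1551
3) -1551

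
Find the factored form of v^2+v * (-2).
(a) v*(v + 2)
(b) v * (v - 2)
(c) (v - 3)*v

We need to factor v^2+v * (-2).
The factored form is v * (v - 2).
b) v * (v - 2)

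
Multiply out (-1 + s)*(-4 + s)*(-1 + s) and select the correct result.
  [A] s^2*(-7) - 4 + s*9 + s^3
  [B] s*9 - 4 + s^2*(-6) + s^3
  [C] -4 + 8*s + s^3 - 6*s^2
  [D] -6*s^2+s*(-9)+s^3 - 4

Expanding (-1 + s)*(-4 + s)*(-1 + s):
= s*9 - 4 + s^2*(-6) + s^3
B) s*9 - 4 + s^2*(-6) + s^3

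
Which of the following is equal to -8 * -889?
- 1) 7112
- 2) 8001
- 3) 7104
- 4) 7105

-8 * -889 = 7112
1) 7112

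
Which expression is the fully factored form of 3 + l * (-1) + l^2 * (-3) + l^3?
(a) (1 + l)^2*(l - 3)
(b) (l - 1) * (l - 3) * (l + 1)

We need to factor 3 + l * (-1) + l^2 * (-3) + l^3.
The factored form is (l - 1) * (l - 3) * (l + 1).
b) (l - 1) * (l - 3) * (l + 1)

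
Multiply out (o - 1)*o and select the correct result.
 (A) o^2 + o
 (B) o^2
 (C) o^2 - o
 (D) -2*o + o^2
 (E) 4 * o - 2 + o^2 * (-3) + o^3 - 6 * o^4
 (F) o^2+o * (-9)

Expanding (o - 1)*o:
= o^2 - o
C) o^2 - o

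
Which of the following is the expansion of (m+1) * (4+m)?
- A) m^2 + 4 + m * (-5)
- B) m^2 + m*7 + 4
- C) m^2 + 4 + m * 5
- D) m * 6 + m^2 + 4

Expanding (m+1) * (4+m):
= m^2 + 4 + m * 5
C) m^2 + 4 + m * 5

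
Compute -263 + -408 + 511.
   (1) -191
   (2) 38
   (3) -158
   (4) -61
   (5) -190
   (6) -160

First: -263 + -408 = -671
Then: -671 + 511 = -160
6) -160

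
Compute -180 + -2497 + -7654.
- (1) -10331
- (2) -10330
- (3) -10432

First: -180 + -2497 = -2677
Then: -2677 + -7654 = -10331
1) -10331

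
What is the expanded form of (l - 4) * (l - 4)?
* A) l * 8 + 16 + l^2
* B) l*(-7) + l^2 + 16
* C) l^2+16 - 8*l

Expanding (l - 4) * (l - 4):
= l^2+16 - 8*l
C) l^2+16 - 8*l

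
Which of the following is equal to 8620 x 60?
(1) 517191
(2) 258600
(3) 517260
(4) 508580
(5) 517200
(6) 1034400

8620 * 60 = 517200
5) 517200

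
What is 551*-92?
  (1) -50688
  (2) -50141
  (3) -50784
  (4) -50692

551 * -92 = -50692
4) -50692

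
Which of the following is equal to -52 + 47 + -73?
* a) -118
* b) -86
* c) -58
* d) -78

First: -52 + 47 = -5
Then: -5 + -73 = -78
d) -78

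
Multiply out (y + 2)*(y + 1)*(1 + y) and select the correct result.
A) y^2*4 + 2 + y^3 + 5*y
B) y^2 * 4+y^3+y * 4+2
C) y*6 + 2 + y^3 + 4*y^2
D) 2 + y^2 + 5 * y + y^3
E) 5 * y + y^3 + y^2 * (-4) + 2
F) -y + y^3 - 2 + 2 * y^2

Expanding (y + 2)*(y + 1)*(1 + y):
= y^2*4 + 2 + y^3 + 5*y
A) y^2*4 + 2 + y^3 + 5*y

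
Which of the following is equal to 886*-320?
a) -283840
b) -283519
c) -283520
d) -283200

886 * -320 = -283520
c) -283520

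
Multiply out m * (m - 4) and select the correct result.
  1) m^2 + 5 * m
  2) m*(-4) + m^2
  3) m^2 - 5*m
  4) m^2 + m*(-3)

Expanding m * (m - 4):
= m*(-4) + m^2
2) m*(-4) + m^2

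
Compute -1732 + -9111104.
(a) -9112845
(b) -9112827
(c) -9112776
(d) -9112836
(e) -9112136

-1732 + -9111104 = -9112836
d) -9112836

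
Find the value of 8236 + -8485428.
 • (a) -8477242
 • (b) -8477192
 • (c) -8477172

8236 + -8485428 = -8477192
b) -8477192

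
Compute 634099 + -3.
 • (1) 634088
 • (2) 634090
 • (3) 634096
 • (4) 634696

634099 + -3 = 634096
3) 634096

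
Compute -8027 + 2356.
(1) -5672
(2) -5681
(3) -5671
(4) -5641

-8027 + 2356 = -5671
3) -5671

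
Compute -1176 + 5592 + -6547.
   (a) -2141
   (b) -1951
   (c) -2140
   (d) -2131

First: -1176 + 5592 = 4416
Then: 4416 + -6547 = -2131
d) -2131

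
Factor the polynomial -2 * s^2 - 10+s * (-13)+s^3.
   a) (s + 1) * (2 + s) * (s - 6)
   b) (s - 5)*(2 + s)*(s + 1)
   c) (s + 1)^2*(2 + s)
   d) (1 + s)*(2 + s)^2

We need to factor -2 * s^2 - 10+s * (-13)+s^3.
The factored form is (s - 5)*(2 + s)*(s + 1).
b) (s - 5)*(2 + s)*(s + 1)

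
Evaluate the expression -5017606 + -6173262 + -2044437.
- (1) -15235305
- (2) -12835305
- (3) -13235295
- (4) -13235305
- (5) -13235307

First: -5017606 + -6173262 = -11190868
Then: -11190868 + -2044437 = -13235305
4) -13235305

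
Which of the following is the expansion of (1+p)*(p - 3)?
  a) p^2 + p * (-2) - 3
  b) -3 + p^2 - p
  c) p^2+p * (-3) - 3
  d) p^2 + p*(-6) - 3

Expanding (1+p)*(p - 3):
= p^2 + p * (-2) - 3
a) p^2 + p * (-2) - 3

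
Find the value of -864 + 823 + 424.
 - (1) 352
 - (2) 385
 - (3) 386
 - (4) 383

First: -864 + 823 = -41
Then: -41 + 424 = 383
4) 383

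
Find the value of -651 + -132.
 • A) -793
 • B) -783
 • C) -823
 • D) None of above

-651 + -132 = -783
B) -783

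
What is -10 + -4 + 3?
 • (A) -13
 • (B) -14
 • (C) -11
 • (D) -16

First: -10 + -4 = -14
Then: -14 + 3 = -11
C) -11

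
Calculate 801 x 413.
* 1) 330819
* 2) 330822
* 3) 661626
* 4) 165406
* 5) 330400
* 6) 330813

801 * 413 = 330813
6) 330813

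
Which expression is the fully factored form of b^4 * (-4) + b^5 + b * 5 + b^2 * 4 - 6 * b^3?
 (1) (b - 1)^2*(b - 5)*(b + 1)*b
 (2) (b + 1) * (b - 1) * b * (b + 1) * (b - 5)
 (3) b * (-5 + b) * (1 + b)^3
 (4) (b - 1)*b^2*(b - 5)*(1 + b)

We need to factor b^4 * (-4) + b^5 + b * 5 + b^2 * 4 - 6 * b^3.
The factored form is (b + 1) * (b - 1) * b * (b + 1) * (b - 5).
2) (b + 1) * (b - 1) * b * (b + 1) * (b - 5)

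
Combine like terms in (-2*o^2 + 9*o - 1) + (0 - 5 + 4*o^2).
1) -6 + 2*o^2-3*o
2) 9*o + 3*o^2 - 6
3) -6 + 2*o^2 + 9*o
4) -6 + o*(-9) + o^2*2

Adding the polynomials and combining like terms:
(-2*o^2 + 9*o - 1) + (0 - 5 + 4*o^2)
= -6 + 2*o^2 + 9*o
3) -6 + 2*o^2 + 9*o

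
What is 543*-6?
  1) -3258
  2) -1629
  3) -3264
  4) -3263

543 * -6 = -3258
1) -3258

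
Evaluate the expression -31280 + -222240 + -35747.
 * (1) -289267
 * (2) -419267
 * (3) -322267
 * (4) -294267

First: -31280 + -222240 = -253520
Then: -253520 + -35747 = -289267
1) -289267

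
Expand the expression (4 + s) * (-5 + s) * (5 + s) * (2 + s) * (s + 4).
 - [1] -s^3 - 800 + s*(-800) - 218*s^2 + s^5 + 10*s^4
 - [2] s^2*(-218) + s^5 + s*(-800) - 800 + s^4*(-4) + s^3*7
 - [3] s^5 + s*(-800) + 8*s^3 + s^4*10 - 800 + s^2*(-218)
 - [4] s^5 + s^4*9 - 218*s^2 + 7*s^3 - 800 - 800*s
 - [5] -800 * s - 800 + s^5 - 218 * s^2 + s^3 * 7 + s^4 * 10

Expanding (4 + s) * (-5 + s) * (5 + s) * (2 + s) * (s + 4):
= -800 * s - 800 + s^5 - 218 * s^2 + s^3 * 7 + s^4 * 10
5) -800 * s - 800 + s^5 - 218 * s^2 + s^3 * 7 + s^4 * 10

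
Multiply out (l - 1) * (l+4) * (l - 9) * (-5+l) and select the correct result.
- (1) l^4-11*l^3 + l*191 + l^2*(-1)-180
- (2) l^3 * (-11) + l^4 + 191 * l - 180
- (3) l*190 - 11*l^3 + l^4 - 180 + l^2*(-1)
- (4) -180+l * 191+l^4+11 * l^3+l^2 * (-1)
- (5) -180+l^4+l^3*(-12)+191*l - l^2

Expanding (l - 1) * (l+4) * (l - 9) * (-5+l):
= l^4-11*l^3 + l*191 + l^2*(-1)-180
1) l^4-11*l^3 + l*191 + l^2*(-1)-180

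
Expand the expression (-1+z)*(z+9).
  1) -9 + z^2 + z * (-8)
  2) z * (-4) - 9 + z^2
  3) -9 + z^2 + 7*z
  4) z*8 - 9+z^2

Expanding (-1+z)*(z+9):
= z*8 - 9+z^2
4) z*8 - 9+z^2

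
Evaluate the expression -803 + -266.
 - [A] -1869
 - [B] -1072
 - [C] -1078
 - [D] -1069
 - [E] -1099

-803 + -266 = -1069
D) -1069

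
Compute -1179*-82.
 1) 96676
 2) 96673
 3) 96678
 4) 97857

-1179 * -82 = 96678
3) 96678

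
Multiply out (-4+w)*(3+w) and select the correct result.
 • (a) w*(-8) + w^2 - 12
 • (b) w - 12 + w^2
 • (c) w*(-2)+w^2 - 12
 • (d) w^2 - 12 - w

Expanding (-4+w)*(3+w):
= w^2 - 12 - w
d) w^2 - 12 - w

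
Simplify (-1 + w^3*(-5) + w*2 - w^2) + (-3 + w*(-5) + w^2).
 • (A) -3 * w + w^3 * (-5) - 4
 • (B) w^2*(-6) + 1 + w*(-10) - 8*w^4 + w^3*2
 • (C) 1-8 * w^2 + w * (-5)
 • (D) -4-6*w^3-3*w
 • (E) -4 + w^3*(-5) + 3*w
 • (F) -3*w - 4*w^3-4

Adding the polynomials and combining like terms:
(-1 + w^3*(-5) + w*2 - w^2) + (-3 + w*(-5) + w^2)
= -3 * w + w^3 * (-5) - 4
A) -3 * w + w^3 * (-5) - 4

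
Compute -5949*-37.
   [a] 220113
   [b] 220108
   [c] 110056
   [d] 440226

-5949 * -37 = 220113
a) 220113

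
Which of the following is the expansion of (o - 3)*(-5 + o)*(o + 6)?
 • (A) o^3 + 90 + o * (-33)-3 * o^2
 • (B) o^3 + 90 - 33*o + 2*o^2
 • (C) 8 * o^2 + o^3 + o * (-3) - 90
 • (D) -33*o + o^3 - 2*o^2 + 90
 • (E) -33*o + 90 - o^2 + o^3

Expanding (o - 3)*(-5 + o)*(o + 6):
= -33*o + o^3 - 2*o^2 + 90
D) -33*o + o^3 - 2*o^2 + 90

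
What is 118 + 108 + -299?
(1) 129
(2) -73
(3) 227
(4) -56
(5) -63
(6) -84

First: 118 + 108 = 226
Then: 226 + -299 = -73
2) -73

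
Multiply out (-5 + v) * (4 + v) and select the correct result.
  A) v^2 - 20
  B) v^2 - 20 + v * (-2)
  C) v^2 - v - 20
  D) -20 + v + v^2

Expanding (-5 + v) * (4 + v):
= v^2 - v - 20
C) v^2 - v - 20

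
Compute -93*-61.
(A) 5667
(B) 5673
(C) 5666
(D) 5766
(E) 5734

-93 * -61 = 5673
B) 5673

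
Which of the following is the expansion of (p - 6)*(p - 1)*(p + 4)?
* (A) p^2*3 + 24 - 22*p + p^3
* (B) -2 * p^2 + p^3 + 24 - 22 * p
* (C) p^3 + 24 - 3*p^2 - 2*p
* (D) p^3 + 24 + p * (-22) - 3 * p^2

Expanding (p - 6)*(p - 1)*(p + 4):
= p^3 + 24 + p * (-22) - 3 * p^2
D) p^3 + 24 + p * (-22) - 3 * p^2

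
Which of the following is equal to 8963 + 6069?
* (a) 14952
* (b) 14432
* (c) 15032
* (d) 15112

8963 + 6069 = 15032
c) 15032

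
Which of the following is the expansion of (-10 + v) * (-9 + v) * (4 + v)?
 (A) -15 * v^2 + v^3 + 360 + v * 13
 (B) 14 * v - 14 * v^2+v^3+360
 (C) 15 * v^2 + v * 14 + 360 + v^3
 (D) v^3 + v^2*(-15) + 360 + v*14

Expanding (-10 + v) * (-9 + v) * (4 + v):
= v^3 + v^2*(-15) + 360 + v*14
D) v^3 + v^2*(-15) + 360 + v*14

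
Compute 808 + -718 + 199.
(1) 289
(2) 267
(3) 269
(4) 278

First: 808 + -718 = 90
Then: 90 + 199 = 289
1) 289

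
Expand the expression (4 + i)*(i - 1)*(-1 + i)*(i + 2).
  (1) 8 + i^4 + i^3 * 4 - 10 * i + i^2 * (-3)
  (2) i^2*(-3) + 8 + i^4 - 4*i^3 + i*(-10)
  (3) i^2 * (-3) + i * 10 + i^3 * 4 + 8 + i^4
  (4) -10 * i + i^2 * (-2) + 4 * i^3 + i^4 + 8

Expanding (4 + i)*(i - 1)*(-1 + i)*(i + 2):
= 8 + i^4 + i^3 * 4 - 10 * i + i^2 * (-3)
1) 8 + i^4 + i^3 * 4 - 10 * i + i^2 * (-3)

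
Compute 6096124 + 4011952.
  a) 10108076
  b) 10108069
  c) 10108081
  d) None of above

6096124 + 4011952 = 10108076
a) 10108076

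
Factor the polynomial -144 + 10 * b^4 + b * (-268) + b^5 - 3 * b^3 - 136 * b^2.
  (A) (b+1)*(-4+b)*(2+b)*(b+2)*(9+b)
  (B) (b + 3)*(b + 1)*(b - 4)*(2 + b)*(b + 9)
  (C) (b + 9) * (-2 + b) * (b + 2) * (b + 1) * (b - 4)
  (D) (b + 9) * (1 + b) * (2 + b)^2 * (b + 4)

We need to factor -144 + 10 * b^4 + b * (-268) + b^5 - 3 * b^3 - 136 * b^2.
The factored form is (b+1)*(-4+b)*(2+b)*(b+2)*(9+b).
A) (b+1)*(-4+b)*(2+b)*(b+2)*(9+b)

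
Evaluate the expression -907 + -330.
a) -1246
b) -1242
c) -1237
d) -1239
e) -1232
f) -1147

-907 + -330 = -1237
c) -1237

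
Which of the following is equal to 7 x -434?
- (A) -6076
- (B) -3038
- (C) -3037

7 * -434 = -3038
B) -3038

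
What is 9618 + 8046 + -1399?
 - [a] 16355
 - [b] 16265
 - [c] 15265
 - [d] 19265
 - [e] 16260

First: 9618 + 8046 = 17664
Then: 17664 + -1399 = 16265
b) 16265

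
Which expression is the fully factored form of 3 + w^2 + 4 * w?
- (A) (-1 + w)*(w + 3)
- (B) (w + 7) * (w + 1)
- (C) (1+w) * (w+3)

We need to factor 3 + w^2 + 4 * w.
The factored form is (1+w) * (w+3).
C) (1+w) * (w+3)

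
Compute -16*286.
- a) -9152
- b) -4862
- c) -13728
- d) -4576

-16 * 286 = -4576
d) -4576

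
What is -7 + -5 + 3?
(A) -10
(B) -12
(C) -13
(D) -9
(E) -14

First: -7 + -5 = -12
Then: -12 + 3 = -9
D) -9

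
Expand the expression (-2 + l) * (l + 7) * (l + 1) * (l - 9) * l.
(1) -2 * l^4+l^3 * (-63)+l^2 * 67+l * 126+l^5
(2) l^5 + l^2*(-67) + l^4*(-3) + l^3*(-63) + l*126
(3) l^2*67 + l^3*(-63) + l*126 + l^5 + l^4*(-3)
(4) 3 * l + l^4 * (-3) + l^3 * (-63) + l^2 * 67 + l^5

Expanding (-2 + l) * (l + 7) * (l + 1) * (l - 9) * l:
= l^2*67 + l^3*(-63) + l*126 + l^5 + l^4*(-3)
3) l^2*67 + l^3*(-63) + l*126 + l^5 + l^4*(-3)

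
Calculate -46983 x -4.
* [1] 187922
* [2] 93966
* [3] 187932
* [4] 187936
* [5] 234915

-46983 * -4 = 187932
3) 187932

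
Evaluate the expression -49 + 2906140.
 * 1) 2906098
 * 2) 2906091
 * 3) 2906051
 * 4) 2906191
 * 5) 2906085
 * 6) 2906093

-49 + 2906140 = 2906091
2) 2906091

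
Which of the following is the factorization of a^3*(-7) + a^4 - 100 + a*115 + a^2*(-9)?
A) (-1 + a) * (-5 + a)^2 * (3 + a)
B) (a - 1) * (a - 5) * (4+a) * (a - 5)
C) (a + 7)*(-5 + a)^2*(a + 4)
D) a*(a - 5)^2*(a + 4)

We need to factor a^3*(-7) + a^4 - 100 + a*115 + a^2*(-9).
The factored form is (a - 1) * (a - 5) * (4+a) * (a - 5).
B) (a - 1) * (a - 5) * (4+a) * (a - 5)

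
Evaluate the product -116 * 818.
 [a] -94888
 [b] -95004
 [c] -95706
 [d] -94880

-116 * 818 = -94888
a) -94888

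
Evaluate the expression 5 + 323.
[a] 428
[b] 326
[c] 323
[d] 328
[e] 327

5 + 323 = 328
d) 328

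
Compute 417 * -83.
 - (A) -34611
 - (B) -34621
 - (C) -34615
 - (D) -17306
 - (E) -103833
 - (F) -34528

417 * -83 = -34611
A) -34611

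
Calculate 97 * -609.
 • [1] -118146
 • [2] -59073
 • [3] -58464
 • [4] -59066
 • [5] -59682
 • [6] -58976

97 * -609 = -59073
2) -59073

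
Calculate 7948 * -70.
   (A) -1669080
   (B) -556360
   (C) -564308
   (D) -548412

7948 * -70 = -556360
B) -556360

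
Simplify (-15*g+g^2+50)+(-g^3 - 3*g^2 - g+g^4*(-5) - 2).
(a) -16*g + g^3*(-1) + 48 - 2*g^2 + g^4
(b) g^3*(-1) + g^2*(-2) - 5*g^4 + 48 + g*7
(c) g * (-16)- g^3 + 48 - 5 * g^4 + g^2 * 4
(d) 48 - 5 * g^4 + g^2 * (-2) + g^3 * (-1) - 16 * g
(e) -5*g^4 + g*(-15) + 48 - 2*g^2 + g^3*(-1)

Adding the polynomials and combining like terms:
(-15*g + g^2 + 50) + (-g^3 - 3*g^2 - g + g^4*(-5) - 2)
= 48 - 5 * g^4 + g^2 * (-2) + g^3 * (-1) - 16 * g
d) 48 - 5 * g^4 + g^2 * (-2) + g^3 * (-1) - 16 * g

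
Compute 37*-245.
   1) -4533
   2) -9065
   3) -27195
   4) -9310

37 * -245 = -9065
2) -9065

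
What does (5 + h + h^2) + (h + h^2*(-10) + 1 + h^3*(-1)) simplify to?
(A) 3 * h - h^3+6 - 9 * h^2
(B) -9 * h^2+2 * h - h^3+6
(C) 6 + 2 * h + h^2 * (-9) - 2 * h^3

Adding the polynomials and combining like terms:
(5 + h + h^2) + (h + h^2*(-10) + 1 + h^3*(-1))
= -9 * h^2+2 * h - h^3+6
B) -9 * h^2+2 * h - h^3+6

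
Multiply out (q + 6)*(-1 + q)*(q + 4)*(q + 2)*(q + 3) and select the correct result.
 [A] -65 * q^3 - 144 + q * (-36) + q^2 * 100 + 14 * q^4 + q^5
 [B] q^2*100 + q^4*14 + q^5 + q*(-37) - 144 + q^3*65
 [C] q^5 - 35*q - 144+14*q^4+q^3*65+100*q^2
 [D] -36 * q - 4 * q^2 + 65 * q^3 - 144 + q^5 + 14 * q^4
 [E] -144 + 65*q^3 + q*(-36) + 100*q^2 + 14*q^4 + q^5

Expanding (q + 6)*(-1 + q)*(q + 4)*(q + 2)*(q + 3):
= -144 + 65*q^3 + q*(-36) + 100*q^2 + 14*q^4 + q^5
E) -144 + 65*q^3 + q*(-36) + 100*q^2 + 14*q^4 + q^5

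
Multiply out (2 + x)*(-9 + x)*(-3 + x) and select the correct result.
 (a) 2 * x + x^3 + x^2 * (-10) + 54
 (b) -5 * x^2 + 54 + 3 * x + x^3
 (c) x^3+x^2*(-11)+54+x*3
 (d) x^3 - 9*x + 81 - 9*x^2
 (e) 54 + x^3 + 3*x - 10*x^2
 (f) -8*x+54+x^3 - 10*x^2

Expanding (2 + x)*(-9 + x)*(-3 + x):
= 54 + x^3 + 3*x - 10*x^2
e) 54 + x^3 + 3*x - 10*x^2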